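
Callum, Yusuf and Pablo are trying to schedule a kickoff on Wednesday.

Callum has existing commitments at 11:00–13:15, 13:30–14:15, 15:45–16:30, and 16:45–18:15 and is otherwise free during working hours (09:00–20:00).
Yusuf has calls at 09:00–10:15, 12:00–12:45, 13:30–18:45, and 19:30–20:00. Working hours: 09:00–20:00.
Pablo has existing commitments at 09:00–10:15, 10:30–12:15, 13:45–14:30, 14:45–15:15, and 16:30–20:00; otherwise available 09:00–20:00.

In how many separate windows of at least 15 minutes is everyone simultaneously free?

2

Callum free within 09:00–20:00: 09:00–11:00, 13:15–13:30, 14:15–15:45, 16:30–16:45, 18:15–20:00.
Yusuf free within 09:00–20:00: 10:15–12:00, 12:45–13:30, 18:45–19:30.
Pablo free within 09:00–20:00: 10:15–10:30, 12:15–13:45, 14:30–14:45, 15:15–16:30.
Callum ∩ Yusuf: 10:15–11:00, 13:15–13:30, 18:45–19:30.
Callum ∩ Yusuf ∩ Pablo: 10:15–10:30, 13:15–13:30.
Windows ≥ 15 min: 10:15–10:30, 13:15–13:30.
That's 2 windows.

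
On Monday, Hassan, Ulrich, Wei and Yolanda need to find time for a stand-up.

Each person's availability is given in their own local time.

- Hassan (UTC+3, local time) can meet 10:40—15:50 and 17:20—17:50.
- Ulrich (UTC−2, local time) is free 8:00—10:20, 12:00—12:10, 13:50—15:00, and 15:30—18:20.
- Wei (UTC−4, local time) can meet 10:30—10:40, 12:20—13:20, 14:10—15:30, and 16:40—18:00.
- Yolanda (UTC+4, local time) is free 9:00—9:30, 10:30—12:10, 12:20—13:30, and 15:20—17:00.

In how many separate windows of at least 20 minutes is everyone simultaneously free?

Hassan → UTC: 07:40–12:50, 14:20–14:50.
Ulrich → UTC: 10:00–12:20, 14:00–14:10, 15:50–17:00, 17:30–20:20.
Wei → UTC: 14:30–14:40, 16:20–17:20, 18:10–19:30, 20:40–22:00.
Yolanda → UTC: 05:00–05:30, 06:30–08:10, 08:20–09:30, 11:20–13:00.
Hassan ∩ Ulrich: 10:00–12:20.
Hassan ∩ Ulrich ∩ Wei: (none).
Hassan ∩ Ulrich ∩ Wei ∩ Yolanda: (none).
Windows ≥ 20 min: (none).
That's 0 windows.

0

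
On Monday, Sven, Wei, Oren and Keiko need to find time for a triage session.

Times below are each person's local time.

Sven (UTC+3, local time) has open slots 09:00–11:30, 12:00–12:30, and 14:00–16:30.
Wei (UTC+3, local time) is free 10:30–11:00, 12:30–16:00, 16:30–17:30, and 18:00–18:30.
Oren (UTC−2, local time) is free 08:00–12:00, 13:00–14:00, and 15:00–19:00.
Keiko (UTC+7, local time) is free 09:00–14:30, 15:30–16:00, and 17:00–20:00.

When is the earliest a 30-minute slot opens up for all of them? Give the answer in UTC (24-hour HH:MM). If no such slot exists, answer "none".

Sven → UTC: 06:00–08:30, 09:00–09:30, 11:00–13:30.
Wei → UTC: 07:30–08:00, 09:30–13:00, 13:30–14:30, 15:00–15:30.
Oren → UTC: 10:00–14:00, 15:00–16:00, 17:00–21:00.
Keiko → UTC: 02:00–07:30, 08:30–09:00, 10:00–13:00.
Sven ∩ Wei: 07:30–08:00, 11:00–13:00.
Sven ∩ Wei ∩ Oren: 11:00–13:00.
Sven ∩ Wei ∩ Oren ∩ Keiko: 11:00–13:00.
Windows ≥ 30 min: 11:00–13:00.
Earliest such window starts at 11:00.

11:00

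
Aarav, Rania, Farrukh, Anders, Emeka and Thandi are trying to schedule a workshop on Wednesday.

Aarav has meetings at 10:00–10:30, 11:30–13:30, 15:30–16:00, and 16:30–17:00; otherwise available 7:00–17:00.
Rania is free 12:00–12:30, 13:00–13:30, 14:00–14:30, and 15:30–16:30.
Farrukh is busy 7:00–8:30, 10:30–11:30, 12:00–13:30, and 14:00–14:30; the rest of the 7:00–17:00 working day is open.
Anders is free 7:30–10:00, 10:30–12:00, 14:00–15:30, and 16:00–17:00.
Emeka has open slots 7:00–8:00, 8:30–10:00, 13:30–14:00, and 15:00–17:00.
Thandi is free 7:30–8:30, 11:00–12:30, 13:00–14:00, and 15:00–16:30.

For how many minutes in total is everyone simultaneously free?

30 minutes

Aarav free within 07:00–17:00: 07:00–10:00, 10:30–11:30, 13:30–15:30, 16:00–16:30.
Farrukh free within 07:00–17:00: 08:30–10:30, 11:30–12:00, 13:30–14:00, 14:30–17:00.
Aarav ∩ Rania: 14:00–14:30, 16:00–16:30.
Aarav ∩ Rania ∩ Farrukh: 16:00–16:30.
Aarav ∩ Rania ∩ Farrukh ∩ Anders: 16:00–16:30.
Aarav ∩ Rania ∩ Farrukh ∩ Anders ∩ Emeka: 16:00–16:30.
Aarav ∩ Rania ∩ Farrukh ∩ Anders ∩ Emeka ∩ Thandi: 16:00–16:30.
Total common minutes: 30.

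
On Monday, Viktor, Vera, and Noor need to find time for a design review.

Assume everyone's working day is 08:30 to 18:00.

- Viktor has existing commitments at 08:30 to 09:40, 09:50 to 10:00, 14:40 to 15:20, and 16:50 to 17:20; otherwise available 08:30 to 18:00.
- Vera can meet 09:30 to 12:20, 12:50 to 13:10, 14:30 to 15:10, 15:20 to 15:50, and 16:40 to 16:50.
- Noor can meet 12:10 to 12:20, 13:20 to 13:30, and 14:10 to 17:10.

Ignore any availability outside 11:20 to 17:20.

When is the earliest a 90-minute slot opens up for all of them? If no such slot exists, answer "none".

Viktor free within 08:30–18:00: 09:40–09:50, 10:00–14:40, 15:20–16:50, 17:20–18:00.
Viktor ∩ Vera: 09:40–09:50, 10:00–12:20, 12:50–13:10, 14:30–14:40, 15:20–15:50, 16:40–16:50.
Viktor ∩ Vera ∩ Noor: 12:10–12:20, 14:30–14:40, 15:20–15:50, 16:40–16:50.
Restricted to 11:20–17:20: 12:10–12:20, 14:30–14:40, 15:20–15:50, 16:40–16:50.
Windows ≥ 90 min: (none).

none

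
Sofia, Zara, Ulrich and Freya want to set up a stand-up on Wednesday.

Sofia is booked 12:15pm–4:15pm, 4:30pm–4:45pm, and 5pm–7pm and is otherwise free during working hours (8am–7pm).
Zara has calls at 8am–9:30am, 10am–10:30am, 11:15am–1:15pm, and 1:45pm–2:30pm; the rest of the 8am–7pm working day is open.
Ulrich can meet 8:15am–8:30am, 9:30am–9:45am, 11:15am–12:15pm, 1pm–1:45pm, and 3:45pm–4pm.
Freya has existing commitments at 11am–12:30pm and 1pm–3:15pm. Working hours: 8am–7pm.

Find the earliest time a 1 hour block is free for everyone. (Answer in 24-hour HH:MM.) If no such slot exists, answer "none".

none

Sofia free within 08:00–19:00: 08:00–12:15, 16:15–16:30, 16:45–17:00.
Zara free within 08:00–19:00: 09:30–10:00, 10:30–11:15, 13:15–13:45, 14:30–19:00.
Freya free within 08:00–19:00: 08:00–11:00, 12:30–13:00, 15:15–19:00.
Sofia ∩ Zara: 09:30–10:00, 10:30–11:15, 16:15–16:30, 16:45–17:00.
Sofia ∩ Zara ∩ Ulrich: 09:30–09:45.
Sofia ∩ Zara ∩ Ulrich ∩ Freya: 09:30–09:45.
Windows ≥ 60 min: (none).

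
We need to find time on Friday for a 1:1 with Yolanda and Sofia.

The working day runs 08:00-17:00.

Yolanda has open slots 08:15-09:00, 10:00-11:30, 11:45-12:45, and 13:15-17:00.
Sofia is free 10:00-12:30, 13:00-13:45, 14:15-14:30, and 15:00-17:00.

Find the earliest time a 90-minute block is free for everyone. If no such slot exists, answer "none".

10:00

Yolanda ∩ Sofia: 10:00–11:30, 11:45–12:30, 13:15–13:45, 14:15–14:30, 15:00–17:00.
Windows ≥ 90 min: 10:00–11:30, 15:00–17:00.
Earliest such window starts at 10:00.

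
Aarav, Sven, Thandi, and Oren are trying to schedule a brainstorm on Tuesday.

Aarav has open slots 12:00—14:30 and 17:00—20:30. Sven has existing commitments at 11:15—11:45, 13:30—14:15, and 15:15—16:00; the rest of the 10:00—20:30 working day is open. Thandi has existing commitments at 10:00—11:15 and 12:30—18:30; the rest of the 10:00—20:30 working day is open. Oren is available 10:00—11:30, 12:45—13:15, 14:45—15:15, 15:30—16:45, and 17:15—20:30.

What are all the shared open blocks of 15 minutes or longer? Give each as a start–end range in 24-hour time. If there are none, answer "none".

Sven free within 10:00–20:30: 10:00–11:15, 11:45–13:30, 14:15–15:15, 16:00–20:30.
Thandi free within 10:00–20:30: 11:15–12:30, 18:30–20:30.
Aarav ∩ Sven: 12:00–13:30, 14:15–14:30, 17:00–20:30.
Aarav ∩ Sven ∩ Thandi: 12:00–12:30, 18:30–20:30.
Aarav ∩ Sven ∩ Thandi ∩ Oren: 18:30–20:30.
Windows ≥ 15 min: 18:30–20:30.

18:30–20:30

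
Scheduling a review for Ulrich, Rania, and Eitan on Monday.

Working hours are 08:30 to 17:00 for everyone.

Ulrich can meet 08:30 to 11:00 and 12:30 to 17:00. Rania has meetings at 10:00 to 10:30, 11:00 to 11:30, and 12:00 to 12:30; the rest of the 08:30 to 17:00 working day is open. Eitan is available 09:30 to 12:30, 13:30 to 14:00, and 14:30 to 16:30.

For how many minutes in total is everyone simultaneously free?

Rania free within 08:30–17:00: 08:30–10:00, 10:30–11:00, 11:30–12:00, 12:30–17:00.
Ulrich ∩ Rania: 08:30–10:00, 10:30–11:00, 12:30–17:00.
Ulrich ∩ Rania ∩ Eitan: 09:30–10:00, 10:30–11:00, 13:30–14:00, 14:30–16:30.
Total common minutes: 30 + 30 + 30 + 120 = 210.

210 minutes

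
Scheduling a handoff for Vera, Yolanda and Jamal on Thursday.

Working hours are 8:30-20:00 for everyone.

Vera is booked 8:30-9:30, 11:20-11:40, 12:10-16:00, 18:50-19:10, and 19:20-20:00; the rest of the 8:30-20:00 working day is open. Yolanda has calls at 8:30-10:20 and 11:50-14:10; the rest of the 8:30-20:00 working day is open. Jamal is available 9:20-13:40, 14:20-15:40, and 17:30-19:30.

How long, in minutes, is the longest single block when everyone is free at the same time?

80 minutes

Vera free within 08:30–20:00: 09:30–11:20, 11:40–12:10, 16:00–18:50, 19:10–19:20.
Yolanda free within 08:30–20:00: 10:20–11:50, 14:10–20:00.
Vera ∩ Yolanda: 10:20–11:20, 11:40–11:50, 16:00–18:50, 19:10–19:20.
Vera ∩ Yolanda ∩ Jamal: 10:20–11:20, 11:40–11:50, 17:30–18:50, 19:10–19:20.
Common window lengths: 60, 10, 80, 10 min; longest is 80.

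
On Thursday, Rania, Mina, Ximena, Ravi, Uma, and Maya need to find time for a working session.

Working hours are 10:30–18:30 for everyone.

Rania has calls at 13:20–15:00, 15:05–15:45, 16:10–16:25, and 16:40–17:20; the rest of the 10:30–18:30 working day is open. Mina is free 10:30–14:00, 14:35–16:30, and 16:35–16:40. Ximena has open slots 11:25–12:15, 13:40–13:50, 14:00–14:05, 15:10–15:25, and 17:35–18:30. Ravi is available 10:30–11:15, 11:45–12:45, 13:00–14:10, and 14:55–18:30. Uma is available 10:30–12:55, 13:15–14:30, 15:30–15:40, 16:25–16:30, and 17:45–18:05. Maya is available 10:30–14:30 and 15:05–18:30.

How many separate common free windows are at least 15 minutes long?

1

Rania free within 10:30–18:30: 10:30–13:20, 15:00–15:05, 15:45–16:10, 16:25–16:40, 17:20–18:30.
Rania ∩ Mina: 10:30–13:20, 15:00–15:05, 15:45–16:10, 16:25–16:30, 16:35–16:40.
Rania ∩ Mina ∩ Ximena: 11:25–12:15.
Rania ∩ Mina ∩ Ximena ∩ Ravi: 11:45–12:15.
Rania ∩ Mina ∩ Ximena ∩ Ravi ∩ Uma: 11:45–12:15.
Rania ∩ Mina ∩ Ximena ∩ Ravi ∩ Uma ∩ Maya: 11:45–12:15.
Windows ≥ 15 min: 11:45–12:15.
That's 1 window.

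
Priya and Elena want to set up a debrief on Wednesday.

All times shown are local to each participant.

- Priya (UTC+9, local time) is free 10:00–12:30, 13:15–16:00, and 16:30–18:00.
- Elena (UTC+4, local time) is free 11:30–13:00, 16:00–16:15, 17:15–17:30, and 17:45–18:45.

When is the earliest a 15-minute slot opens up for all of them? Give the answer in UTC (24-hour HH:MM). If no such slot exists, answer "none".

07:30

Priya → UTC: 01:00–03:30, 04:15–07:00, 07:30–09:00.
Elena → UTC: 07:30–09:00, 12:00–12:15, 13:15–13:30, 13:45–14:45.
Priya ∩ Elena: 07:30–09:00.
Windows ≥ 15 min: 07:30–09:00.
Earliest such window starts at 07:30.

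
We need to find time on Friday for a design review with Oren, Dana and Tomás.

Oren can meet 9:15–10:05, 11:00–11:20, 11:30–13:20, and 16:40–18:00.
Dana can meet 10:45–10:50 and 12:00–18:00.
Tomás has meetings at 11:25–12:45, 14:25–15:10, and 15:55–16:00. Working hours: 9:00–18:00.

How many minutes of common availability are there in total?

115 minutes

Tomás free within 09:00–18:00: 09:00–11:25, 12:45–14:25, 15:10–15:55, 16:00–18:00.
Oren ∩ Dana: 12:00–13:20, 16:40–18:00.
Oren ∩ Dana ∩ Tomás: 12:45–13:20, 16:40–18:00.
Total common minutes: 35 + 80 = 115.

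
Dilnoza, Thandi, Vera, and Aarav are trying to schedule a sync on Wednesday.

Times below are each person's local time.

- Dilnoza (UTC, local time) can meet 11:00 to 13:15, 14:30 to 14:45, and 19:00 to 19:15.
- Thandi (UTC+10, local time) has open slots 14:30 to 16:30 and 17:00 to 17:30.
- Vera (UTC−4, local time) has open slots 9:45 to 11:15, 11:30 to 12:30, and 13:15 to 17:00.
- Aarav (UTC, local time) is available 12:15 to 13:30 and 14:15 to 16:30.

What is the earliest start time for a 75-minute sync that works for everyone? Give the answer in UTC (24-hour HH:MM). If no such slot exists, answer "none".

none

Dilnoza → UTC: 11:00–13:15, 14:30–14:45, 19:00–19:15.
Thandi → UTC: 04:30–06:30, 07:00–07:30.
Vera → UTC: 13:45–15:15, 15:30–16:30, 17:15–21:00.
Aarav → UTC: 12:15–13:30, 14:15–16:30.
Dilnoza ∩ Thandi: (none).
Dilnoza ∩ Thandi ∩ Vera: (none).
Dilnoza ∩ Thandi ∩ Vera ∩ Aarav: (none).
Windows ≥ 75 min: (none).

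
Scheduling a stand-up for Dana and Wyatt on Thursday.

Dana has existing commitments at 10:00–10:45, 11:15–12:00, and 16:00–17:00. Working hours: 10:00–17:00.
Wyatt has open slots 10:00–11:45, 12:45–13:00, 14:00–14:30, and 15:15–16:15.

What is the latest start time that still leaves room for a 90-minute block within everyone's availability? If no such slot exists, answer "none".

Dana free within 10:00–17:00: 10:45–11:15, 12:00–16:00.
Dana ∩ Wyatt: 10:45–11:15, 12:45–13:00, 14:00–14:30, 15:15–16:00.
Windows ≥ 90 min: (none).

none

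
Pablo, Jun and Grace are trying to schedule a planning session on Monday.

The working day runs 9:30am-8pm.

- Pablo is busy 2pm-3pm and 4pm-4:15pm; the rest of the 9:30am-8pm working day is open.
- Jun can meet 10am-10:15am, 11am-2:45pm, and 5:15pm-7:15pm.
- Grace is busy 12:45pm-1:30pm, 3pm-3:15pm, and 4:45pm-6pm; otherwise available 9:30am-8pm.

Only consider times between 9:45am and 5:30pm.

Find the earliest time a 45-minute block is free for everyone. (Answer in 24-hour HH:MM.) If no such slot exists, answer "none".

Pablo free within 09:30–20:00: 09:30–14:00, 15:00–16:00, 16:15–20:00.
Grace free within 09:30–20:00: 09:30–12:45, 13:30–15:00, 15:15–16:45, 18:00–20:00.
Pablo ∩ Jun: 10:00–10:15, 11:00–14:00, 17:15–19:15.
Pablo ∩ Jun ∩ Grace: 10:00–10:15, 11:00–12:45, 13:30–14:00, 18:00–19:15.
Restricted to 09:45–17:30: 10:00–10:15, 11:00–12:45, 13:30–14:00.
Windows ≥ 45 min: 11:00–12:45.
Earliest such window starts at 11:00.

11:00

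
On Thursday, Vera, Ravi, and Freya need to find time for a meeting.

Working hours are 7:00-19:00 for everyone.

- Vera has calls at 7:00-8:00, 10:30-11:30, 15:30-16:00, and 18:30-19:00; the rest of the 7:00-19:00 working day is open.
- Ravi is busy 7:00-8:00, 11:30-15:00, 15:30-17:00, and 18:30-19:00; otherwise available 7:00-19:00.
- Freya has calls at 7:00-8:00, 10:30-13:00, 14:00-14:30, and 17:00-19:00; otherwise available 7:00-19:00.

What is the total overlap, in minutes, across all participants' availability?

Vera free within 07:00–19:00: 08:00–10:30, 11:30–15:30, 16:00–18:30.
Ravi free within 07:00–19:00: 08:00–11:30, 15:00–15:30, 17:00–18:30.
Freya free within 07:00–19:00: 08:00–10:30, 13:00–14:00, 14:30–17:00.
Vera ∩ Ravi: 08:00–10:30, 15:00–15:30, 17:00–18:30.
Vera ∩ Ravi ∩ Freya: 08:00–10:30, 15:00–15:30.
Total common minutes: 150 + 30 = 180.

180 minutes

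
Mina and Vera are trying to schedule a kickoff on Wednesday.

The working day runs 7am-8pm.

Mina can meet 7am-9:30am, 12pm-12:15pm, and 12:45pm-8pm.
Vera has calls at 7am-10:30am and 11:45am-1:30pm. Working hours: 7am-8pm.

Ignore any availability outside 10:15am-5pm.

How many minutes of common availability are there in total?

210 minutes

Vera free within 07:00–20:00: 10:30–11:45, 13:30–20:00.
Mina ∩ Vera: 13:30–20:00.
Restricted to 10:15–17:00: 13:30–17:00.
Total common minutes: 210.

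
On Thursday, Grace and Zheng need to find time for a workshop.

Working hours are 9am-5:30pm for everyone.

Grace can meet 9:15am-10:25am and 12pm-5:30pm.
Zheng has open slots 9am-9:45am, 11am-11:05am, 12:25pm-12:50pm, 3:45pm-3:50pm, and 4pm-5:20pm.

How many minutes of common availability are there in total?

140 minutes

Grace ∩ Zheng: 09:15–09:45, 12:25–12:50, 15:45–15:50, 16:00–17:20.
Total common minutes: 30 + 25 + 5 + 80 = 140.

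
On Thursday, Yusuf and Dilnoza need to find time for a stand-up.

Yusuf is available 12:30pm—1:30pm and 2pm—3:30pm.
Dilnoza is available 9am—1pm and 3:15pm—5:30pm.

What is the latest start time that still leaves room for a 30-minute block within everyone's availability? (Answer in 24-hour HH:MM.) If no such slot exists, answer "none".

Yusuf ∩ Dilnoza: 12:30–13:00, 15:15–15:30.
Windows ≥ 30 min: 12:30–13:00.
Latest start in the last window 12:30–13:00 is 13:00 − 30 min = 12:30.

12:30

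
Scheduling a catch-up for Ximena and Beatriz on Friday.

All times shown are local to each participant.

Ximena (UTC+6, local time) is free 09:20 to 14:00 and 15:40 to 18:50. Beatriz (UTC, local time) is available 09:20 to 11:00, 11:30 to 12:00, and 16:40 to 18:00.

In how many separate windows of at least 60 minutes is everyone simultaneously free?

Ximena → UTC: 03:20–08:00, 09:40–12:50.
Beatriz → UTC: 09:20–11:00, 11:30–12:00, 16:40–18:00.
Ximena ∩ Beatriz: 09:40–11:00, 11:30–12:00.
Windows ≥ 60 min: 09:40–11:00.
That's 1 window.

1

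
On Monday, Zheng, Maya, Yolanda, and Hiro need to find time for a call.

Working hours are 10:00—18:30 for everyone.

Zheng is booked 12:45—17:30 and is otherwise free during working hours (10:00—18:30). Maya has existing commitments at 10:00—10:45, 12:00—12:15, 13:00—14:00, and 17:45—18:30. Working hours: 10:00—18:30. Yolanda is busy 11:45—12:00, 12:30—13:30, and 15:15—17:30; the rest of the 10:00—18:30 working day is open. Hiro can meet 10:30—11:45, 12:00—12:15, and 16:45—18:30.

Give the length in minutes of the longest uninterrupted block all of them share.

60 minutes

Zheng free within 10:00–18:30: 10:00–12:45, 17:30–18:30.
Maya free within 10:00–18:30: 10:45–12:00, 12:15–13:00, 14:00–17:45.
Yolanda free within 10:00–18:30: 10:00–11:45, 12:00–12:30, 13:30–15:15, 17:30–18:30.
Zheng ∩ Maya: 10:45–12:00, 12:15–12:45, 17:30–17:45.
Zheng ∩ Maya ∩ Yolanda: 10:45–11:45, 12:15–12:30, 17:30–17:45.
Zheng ∩ Maya ∩ Yolanda ∩ Hiro: 10:45–11:45, 17:30–17:45.
Common window lengths: 60, 15 min; longest is 60.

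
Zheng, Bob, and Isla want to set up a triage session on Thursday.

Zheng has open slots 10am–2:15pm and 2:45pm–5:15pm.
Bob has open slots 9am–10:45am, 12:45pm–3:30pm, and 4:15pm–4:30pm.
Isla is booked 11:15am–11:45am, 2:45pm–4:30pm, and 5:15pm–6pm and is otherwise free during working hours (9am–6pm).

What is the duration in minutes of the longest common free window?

90 minutes

Isla free within 09:00–18:00: 09:00–11:15, 11:45–14:45, 16:30–17:15.
Zheng ∩ Bob: 10:00–10:45, 12:45–14:15, 14:45–15:30, 16:15–16:30.
Zheng ∩ Bob ∩ Isla: 10:00–10:45, 12:45–14:15.
Common window lengths: 45, 90 min; longest is 90.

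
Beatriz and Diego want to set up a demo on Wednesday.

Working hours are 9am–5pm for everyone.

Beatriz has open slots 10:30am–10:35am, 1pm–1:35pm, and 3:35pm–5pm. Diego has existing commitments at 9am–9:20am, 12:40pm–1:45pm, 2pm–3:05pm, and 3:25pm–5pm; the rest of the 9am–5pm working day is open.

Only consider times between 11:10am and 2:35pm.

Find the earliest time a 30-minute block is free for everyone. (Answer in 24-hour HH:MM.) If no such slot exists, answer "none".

Diego free within 09:00–17:00: 09:20–12:40, 13:45–14:00, 15:05–15:25.
Beatriz ∩ Diego: 10:30–10:35.
Restricted to 11:10–14:35: (none).
Windows ≥ 30 min: (none).

none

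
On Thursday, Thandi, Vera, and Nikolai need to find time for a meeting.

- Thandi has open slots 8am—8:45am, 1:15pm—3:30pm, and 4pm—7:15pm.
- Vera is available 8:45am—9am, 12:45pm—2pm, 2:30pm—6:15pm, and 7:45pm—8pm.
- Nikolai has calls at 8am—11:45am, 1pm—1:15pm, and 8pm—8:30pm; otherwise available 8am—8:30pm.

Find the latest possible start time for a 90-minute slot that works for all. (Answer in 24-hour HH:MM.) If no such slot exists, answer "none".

Nikolai free within 08:00–20:30: 11:45–13:00, 13:15–20:00.
Thandi ∩ Vera: 13:15–14:00, 14:30–15:30, 16:00–18:15.
Thandi ∩ Vera ∩ Nikolai: 13:15–14:00, 14:30–15:30, 16:00–18:15.
Windows ≥ 90 min: 16:00–18:15.
Latest start in the last window 16:00–18:15 is 18:15 − 90 min = 16:45.

16:45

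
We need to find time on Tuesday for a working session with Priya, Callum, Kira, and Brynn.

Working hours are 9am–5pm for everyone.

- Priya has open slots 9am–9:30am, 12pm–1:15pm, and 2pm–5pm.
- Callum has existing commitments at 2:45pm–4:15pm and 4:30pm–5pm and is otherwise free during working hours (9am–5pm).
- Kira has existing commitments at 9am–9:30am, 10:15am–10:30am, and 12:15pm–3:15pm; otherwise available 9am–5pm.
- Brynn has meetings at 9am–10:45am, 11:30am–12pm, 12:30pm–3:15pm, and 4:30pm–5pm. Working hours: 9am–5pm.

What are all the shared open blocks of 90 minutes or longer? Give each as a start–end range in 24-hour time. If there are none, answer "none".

none

Callum free within 09:00–17:00: 09:00–14:45, 16:15–16:30.
Kira free within 09:00–17:00: 09:30–10:15, 10:30–12:15, 15:15–17:00.
Brynn free within 09:00–17:00: 10:45–11:30, 12:00–12:30, 15:15–16:30.
Priya ∩ Callum: 09:00–09:30, 12:00–13:15, 14:00–14:45, 16:15–16:30.
Priya ∩ Callum ∩ Kira: 12:00–12:15, 16:15–16:30.
Priya ∩ Callum ∩ Kira ∩ Brynn: 12:00–12:15, 16:15–16:30.
Windows ≥ 90 min: (none).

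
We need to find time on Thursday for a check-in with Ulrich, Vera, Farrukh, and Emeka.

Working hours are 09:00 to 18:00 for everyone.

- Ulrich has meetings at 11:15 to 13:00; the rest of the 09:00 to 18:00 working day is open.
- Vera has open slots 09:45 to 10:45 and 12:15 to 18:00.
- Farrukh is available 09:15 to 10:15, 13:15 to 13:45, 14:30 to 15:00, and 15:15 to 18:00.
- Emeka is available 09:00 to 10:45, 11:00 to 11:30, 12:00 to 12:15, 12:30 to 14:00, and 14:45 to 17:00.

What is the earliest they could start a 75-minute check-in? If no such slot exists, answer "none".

Ulrich free within 09:00–18:00: 09:00–11:15, 13:00–18:00.
Ulrich ∩ Vera: 09:45–10:45, 13:00–18:00.
Ulrich ∩ Vera ∩ Farrukh: 09:45–10:15, 13:15–13:45, 14:30–15:00, 15:15–18:00.
Ulrich ∩ Vera ∩ Farrukh ∩ Emeka: 09:45–10:15, 13:15–13:45, 14:45–15:00, 15:15–17:00.
Windows ≥ 75 min: 15:15–17:00.
Earliest such window starts at 15:15.

15:15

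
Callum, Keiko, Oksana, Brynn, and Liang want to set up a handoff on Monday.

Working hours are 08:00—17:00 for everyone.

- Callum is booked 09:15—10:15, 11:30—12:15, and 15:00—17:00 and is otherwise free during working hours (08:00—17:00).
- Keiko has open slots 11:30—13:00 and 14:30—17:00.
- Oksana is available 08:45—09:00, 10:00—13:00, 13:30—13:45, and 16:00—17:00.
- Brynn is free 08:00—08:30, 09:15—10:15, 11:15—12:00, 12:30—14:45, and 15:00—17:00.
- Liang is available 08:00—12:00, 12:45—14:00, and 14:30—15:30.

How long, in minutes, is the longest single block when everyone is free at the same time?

15 minutes

Callum free within 08:00–17:00: 08:00–09:15, 10:15–11:30, 12:15–15:00.
Callum ∩ Keiko: 12:15–13:00, 14:30–15:00.
Callum ∩ Keiko ∩ Oksana: 12:15–13:00.
Callum ∩ Keiko ∩ Oksana ∩ Brynn: 12:30–13:00.
Callum ∩ Keiko ∩ Oksana ∩ Brynn ∩ Liang: 12:45–13:00.
Single common window of 15 minutes.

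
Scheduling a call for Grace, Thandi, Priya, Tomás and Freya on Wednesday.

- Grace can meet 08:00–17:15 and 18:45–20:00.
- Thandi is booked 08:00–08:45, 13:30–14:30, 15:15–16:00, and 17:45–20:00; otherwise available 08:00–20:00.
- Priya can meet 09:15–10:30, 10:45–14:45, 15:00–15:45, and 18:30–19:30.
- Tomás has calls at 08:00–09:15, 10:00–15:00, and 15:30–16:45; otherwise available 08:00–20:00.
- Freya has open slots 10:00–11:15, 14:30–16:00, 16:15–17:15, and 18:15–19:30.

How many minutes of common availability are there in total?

Thandi free within 08:00–20:00: 08:45–13:30, 14:30–15:15, 16:00–17:45.
Tomás free within 08:00–20:00: 09:15–10:00, 15:00–15:30, 16:45–20:00.
Grace ∩ Thandi: 08:45–13:30, 14:30–15:15, 16:00–17:15.
Grace ∩ Thandi ∩ Priya: 09:15–10:30, 10:45–13:30, 14:30–14:45, 15:00–15:15.
Grace ∩ Thandi ∩ Priya ∩ Tomás: 09:15–10:00, 15:00–15:15.
Grace ∩ Thandi ∩ Priya ∩ Tomás ∩ Freya: 15:00–15:15.
Total common minutes: 15.

15 minutes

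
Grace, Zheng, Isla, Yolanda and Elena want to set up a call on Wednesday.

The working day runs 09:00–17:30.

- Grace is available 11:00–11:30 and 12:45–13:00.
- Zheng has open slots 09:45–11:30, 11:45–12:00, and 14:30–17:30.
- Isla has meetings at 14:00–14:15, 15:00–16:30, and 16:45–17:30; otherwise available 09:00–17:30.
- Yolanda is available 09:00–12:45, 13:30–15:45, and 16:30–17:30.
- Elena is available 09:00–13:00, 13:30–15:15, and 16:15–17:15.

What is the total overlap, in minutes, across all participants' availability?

Isla free within 09:00–17:30: 09:00–14:00, 14:15–15:00, 16:30–16:45.
Grace ∩ Zheng: 11:00–11:30.
Grace ∩ Zheng ∩ Isla: 11:00–11:30.
Grace ∩ Zheng ∩ Isla ∩ Yolanda: 11:00–11:30.
Grace ∩ Zheng ∩ Isla ∩ Yolanda ∩ Elena: 11:00–11:30.
Total common minutes: 30.

30 minutes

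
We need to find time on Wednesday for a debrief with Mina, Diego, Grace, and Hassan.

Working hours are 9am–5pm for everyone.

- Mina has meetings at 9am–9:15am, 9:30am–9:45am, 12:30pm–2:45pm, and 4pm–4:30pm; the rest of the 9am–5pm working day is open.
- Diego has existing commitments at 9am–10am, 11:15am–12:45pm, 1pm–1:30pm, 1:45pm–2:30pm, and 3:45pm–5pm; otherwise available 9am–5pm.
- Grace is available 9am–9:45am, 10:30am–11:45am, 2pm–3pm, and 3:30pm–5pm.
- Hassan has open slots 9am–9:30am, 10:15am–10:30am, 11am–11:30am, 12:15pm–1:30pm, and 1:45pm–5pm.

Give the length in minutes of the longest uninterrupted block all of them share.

15 minutes

Mina free within 09:00–17:00: 09:15–09:30, 09:45–12:30, 14:45–16:00, 16:30–17:00.
Diego free within 09:00–17:00: 10:00–11:15, 12:45–13:00, 13:30–13:45, 14:30–15:45.
Mina ∩ Diego: 10:00–11:15, 14:45–15:45.
Mina ∩ Diego ∩ Grace: 10:30–11:15, 14:45–15:00, 15:30–15:45.
Mina ∩ Diego ∩ Grace ∩ Hassan: 11:00–11:15, 14:45–15:00, 15:30–15:45.
Common window lengths: 15, 15, 15 min; longest is 15.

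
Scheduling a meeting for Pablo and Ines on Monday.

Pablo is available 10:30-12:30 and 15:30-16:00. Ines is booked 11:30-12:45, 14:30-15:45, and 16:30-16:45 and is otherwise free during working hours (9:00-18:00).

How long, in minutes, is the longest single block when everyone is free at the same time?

60 minutes

Ines free within 09:00–18:00: 09:00–11:30, 12:45–14:30, 15:45–16:30, 16:45–18:00.
Pablo ∩ Ines: 10:30–11:30, 15:45–16:00.
Common window lengths: 60, 15 min; longest is 60.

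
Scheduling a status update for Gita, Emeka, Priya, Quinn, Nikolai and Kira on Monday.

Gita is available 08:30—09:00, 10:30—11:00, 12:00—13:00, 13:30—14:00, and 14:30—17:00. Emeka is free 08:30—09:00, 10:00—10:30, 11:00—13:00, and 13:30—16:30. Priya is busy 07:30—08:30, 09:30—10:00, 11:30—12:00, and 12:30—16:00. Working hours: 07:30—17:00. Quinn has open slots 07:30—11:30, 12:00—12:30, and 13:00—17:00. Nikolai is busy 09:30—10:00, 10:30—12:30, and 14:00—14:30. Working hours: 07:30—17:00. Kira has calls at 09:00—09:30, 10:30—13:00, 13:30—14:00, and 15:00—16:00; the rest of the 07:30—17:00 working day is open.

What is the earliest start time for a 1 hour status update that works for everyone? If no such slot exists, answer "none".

Priya free within 07:30–17:00: 08:30–09:30, 10:00–11:30, 12:00–12:30, 16:00–17:00.
Nikolai free within 07:30–17:00: 07:30–09:30, 10:00–10:30, 12:30–14:00, 14:30–17:00.
Kira free within 07:30–17:00: 07:30–09:00, 09:30–10:30, 13:00–13:30, 14:00–15:00, 16:00–17:00.
Gita ∩ Emeka: 08:30–09:00, 12:00–13:00, 13:30–14:00, 14:30–16:30.
Gita ∩ Emeka ∩ Priya: 08:30–09:00, 12:00–12:30, 16:00–16:30.
Gita ∩ Emeka ∩ Priya ∩ Quinn: 08:30–09:00, 12:00–12:30, 16:00–16:30.
Gita ∩ Emeka ∩ Priya ∩ Quinn ∩ Nikolai: 08:30–09:00, 16:00–16:30.
Gita ∩ Emeka ∩ Priya ∩ Quinn ∩ Nikolai ∩ Kira: 08:30–09:00, 16:00–16:30.
Windows ≥ 60 min: (none).

none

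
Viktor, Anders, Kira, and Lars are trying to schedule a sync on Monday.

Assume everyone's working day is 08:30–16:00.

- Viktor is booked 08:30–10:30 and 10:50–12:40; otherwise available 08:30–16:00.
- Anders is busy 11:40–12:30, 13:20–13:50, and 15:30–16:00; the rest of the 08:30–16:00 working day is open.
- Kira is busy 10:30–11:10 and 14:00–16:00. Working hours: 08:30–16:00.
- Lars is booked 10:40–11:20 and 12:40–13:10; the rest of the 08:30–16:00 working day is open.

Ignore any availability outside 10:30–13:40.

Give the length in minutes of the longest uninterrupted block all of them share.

Viktor free within 08:30–16:00: 10:30–10:50, 12:40–16:00.
Anders free within 08:30–16:00: 08:30–11:40, 12:30–13:20, 13:50–15:30.
Kira free within 08:30–16:00: 08:30–10:30, 11:10–14:00.
Lars free within 08:30–16:00: 08:30–10:40, 11:20–12:40, 13:10–16:00.
Viktor ∩ Anders: 10:30–10:50, 12:40–13:20, 13:50–15:30.
Viktor ∩ Anders ∩ Kira: 12:40–13:20, 13:50–14:00.
Viktor ∩ Anders ∩ Kira ∩ Lars: 13:10–13:20, 13:50–14:00.
Restricted to 10:30–13:40: 13:10–13:20.
Single common window of 10 minutes.

10 minutes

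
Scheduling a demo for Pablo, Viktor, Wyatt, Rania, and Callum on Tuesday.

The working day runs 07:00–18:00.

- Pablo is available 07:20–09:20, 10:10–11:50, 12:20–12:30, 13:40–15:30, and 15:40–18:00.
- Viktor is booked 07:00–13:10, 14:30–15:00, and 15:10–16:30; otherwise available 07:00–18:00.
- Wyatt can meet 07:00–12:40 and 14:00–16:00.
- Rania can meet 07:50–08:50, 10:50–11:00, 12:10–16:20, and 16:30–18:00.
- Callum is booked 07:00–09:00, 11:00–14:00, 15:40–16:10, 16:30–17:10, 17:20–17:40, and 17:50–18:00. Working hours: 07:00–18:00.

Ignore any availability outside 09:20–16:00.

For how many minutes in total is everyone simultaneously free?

40 minutes

Viktor free within 07:00–18:00: 13:10–14:30, 15:00–15:10, 16:30–18:00.
Callum free within 07:00–18:00: 09:00–11:00, 14:00–15:40, 16:10–16:30, 17:10–17:20, 17:40–17:50.
Pablo ∩ Viktor: 13:40–14:30, 15:00–15:10, 16:30–18:00.
Pablo ∩ Viktor ∩ Wyatt: 14:00–14:30, 15:00–15:10.
Pablo ∩ Viktor ∩ Wyatt ∩ Rania: 14:00–14:30, 15:00–15:10.
Pablo ∩ Viktor ∩ Wyatt ∩ Rania ∩ Callum: 14:00–14:30, 15:00–15:10.
Restricted to 09:20–16:00: 14:00–14:30, 15:00–15:10.
Total common minutes: 30 + 10 = 40.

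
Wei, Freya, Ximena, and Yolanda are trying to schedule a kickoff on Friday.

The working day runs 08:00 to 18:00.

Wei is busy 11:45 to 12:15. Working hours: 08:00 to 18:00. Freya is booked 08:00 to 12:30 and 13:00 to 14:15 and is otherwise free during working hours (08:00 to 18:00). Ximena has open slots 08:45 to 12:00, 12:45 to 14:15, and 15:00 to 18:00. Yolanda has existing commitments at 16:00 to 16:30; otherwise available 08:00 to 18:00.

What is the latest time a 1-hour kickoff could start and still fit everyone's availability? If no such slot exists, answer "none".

17:00

Wei free within 08:00–18:00: 08:00–11:45, 12:15–18:00.
Freya free within 08:00–18:00: 12:30–13:00, 14:15–18:00.
Yolanda free within 08:00–18:00: 08:00–16:00, 16:30–18:00.
Wei ∩ Freya: 12:30–13:00, 14:15–18:00.
Wei ∩ Freya ∩ Ximena: 12:45–13:00, 15:00–18:00.
Wei ∩ Freya ∩ Ximena ∩ Yolanda: 12:45–13:00, 15:00–16:00, 16:30–18:00.
Windows ≥ 60 min: 15:00–16:00, 16:30–18:00.
Latest start in the last window 16:30–18:00 is 18:00 − 60 min = 17:00.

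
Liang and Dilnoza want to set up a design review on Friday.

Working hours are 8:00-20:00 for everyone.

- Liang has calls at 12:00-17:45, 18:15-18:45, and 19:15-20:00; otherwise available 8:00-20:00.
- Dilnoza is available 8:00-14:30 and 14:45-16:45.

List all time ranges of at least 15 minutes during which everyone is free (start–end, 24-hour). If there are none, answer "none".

Liang free within 08:00–20:00: 08:00–12:00, 17:45–18:15, 18:45–19:15.
Liang ∩ Dilnoza: 08:00–12:00.
Windows ≥ 15 min: 08:00–12:00.

08:00–12:00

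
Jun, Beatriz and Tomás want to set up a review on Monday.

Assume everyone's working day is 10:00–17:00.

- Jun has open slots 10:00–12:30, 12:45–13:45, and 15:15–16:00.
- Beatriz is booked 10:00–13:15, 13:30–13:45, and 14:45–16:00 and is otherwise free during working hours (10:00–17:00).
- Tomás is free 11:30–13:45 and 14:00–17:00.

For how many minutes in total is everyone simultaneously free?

15 minutes

Beatriz free within 10:00–17:00: 13:15–13:30, 13:45–14:45, 16:00–17:00.
Jun ∩ Beatriz: 13:15–13:30.
Jun ∩ Beatriz ∩ Tomás: 13:15–13:30.
Total common minutes: 15.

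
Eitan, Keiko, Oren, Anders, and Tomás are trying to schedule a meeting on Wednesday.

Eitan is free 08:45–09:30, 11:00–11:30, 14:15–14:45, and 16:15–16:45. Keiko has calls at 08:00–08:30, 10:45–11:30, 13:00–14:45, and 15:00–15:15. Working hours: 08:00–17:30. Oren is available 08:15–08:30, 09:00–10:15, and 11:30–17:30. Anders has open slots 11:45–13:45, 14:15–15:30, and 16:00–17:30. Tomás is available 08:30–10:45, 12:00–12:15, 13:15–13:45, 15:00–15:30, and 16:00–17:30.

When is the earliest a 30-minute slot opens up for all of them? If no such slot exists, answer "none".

Keiko free within 08:00–17:30: 08:30–10:45, 11:30–13:00, 14:45–15:00, 15:15–17:30.
Eitan ∩ Keiko: 08:45–09:30, 16:15–16:45.
Eitan ∩ Keiko ∩ Oren: 09:00–09:30, 16:15–16:45.
Eitan ∩ Keiko ∩ Oren ∩ Anders: 16:15–16:45.
Eitan ∩ Keiko ∩ Oren ∩ Anders ∩ Tomás: 16:15–16:45.
Windows ≥ 30 min: 16:15–16:45.
Earliest such window starts at 16:15.

16:15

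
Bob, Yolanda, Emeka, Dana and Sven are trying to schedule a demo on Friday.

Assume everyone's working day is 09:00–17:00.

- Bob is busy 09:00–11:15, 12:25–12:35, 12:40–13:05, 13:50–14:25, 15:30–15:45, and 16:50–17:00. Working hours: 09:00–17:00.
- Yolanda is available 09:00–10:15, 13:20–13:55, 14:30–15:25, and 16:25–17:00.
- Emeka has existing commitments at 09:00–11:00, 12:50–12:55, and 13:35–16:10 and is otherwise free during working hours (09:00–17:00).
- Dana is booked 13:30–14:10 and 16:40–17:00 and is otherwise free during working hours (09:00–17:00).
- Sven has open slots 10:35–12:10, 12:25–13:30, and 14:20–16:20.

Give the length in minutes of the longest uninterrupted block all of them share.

10 minutes

Bob free within 09:00–17:00: 11:15–12:25, 12:35–12:40, 13:05–13:50, 14:25–15:30, 15:45–16:50.
Emeka free within 09:00–17:00: 11:00–12:50, 12:55–13:35, 16:10–17:00.
Dana free within 09:00–17:00: 09:00–13:30, 14:10–16:40.
Bob ∩ Yolanda: 13:20–13:50, 14:30–15:25, 16:25–16:50.
Bob ∩ Yolanda ∩ Emeka: 13:20–13:35, 16:25–16:50.
Bob ∩ Yolanda ∩ Emeka ∩ Dana: 13:20–13:30, 16:25–16:40.
Bob ∩ Yolanda ∩ Emeka ∩ Dana ∩ Sven: 13:20–13:30.
Single common window of 10 minutes.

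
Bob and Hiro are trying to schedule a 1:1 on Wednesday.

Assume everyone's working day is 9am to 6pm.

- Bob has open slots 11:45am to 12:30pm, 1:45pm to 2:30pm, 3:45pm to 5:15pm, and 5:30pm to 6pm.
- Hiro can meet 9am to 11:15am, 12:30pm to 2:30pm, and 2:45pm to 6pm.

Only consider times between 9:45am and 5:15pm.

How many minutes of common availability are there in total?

135 minutes

Bob ∩ Hiro: 13:45–14:30, 15:45–17:15, 17:30–18:00.
Restricted to 09:45–17:15: 13:45–14:30, 15:45–17:15.
Total common minutes: 45 + 90 = 135.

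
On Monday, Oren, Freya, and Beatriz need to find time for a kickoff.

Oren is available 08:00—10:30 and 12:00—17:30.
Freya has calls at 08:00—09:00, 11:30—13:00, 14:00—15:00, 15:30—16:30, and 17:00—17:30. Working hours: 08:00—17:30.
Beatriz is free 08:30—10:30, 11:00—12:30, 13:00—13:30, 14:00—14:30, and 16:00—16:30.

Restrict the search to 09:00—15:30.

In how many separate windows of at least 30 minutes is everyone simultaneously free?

Freya free within 08:00–17:30: 09:00–11:30, 13:00–14:00, 15:00–15:30, 16:30–17:00.
Oren ∩ Freya: 09:00–10:30, 13:00–14:00, 15:00–15:30, 16:30–17:00.
Oren ∩ Freya ∩ Beatriz: 09:00–10:30, 13:00–13:30.
Restricted to 09:00–15:30: 09:00–10:30, 13:00–13:30.
Windows ≥ 30 min: 09:00–10:30, 13:00–13:30.
That's 2 windows.

2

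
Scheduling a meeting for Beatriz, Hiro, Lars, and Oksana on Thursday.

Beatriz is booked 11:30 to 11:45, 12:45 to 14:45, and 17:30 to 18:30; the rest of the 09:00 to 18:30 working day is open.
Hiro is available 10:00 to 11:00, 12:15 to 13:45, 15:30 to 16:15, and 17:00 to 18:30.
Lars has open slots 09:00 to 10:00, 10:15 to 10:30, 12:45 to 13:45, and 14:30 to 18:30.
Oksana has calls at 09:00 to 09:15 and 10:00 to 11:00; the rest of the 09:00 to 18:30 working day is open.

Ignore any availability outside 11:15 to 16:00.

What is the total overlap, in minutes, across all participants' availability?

Beatriz free within 09:00–18:30: 09:00–11:30, 11:45–12:45, 14:45–17:30.
Oksana free within 09:00–18:30: 09:15–10:00, 11:00–18:30.
Beatriz ∩ Hiro: 10:00–11:00, 12:15–12:45, 15:30–16:15, 17:00–17:30.
Beatriz ∩ Hiro ∩ Lars: 10:15–10:30, 15:30–16:15, 17:00–17:30.
Beatriz ∩ Hiro ∩ Lars ∩ Oksana: 15:30–16:15, 17:00–17:30.
Restricted to 11:15–16:00: 15:30–16:00.
Total common minutes: 30.

30 minutes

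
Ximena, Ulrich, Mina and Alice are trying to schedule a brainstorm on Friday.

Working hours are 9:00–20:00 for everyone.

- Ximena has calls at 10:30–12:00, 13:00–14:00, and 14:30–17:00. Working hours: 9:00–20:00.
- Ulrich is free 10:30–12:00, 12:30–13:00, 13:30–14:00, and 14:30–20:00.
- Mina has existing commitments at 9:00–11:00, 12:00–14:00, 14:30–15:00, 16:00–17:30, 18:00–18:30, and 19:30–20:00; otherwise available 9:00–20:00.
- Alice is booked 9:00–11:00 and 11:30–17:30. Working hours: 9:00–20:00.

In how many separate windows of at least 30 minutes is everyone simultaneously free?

2

Ximena free within 09:00–20:00: 09:00–10:30, 12:00–13:00, 14:00–14:30, 17:00–20:00.
Mina free within 09:00–20:00: 11:00–12:00, 14:00–14:30, 15:00–16:00, 17:30–18:00, 18:30–19:30.
Alice free within 09:00–20:00: 11:00–11:30, 17:30–20:00.
Ximena ∩ Ulrich: 12:30–13:00, 17:00–20:00.
Ximena ∩ Ulrich ∩ Mina: 17:30–18:00, 18:30–19:30.
Ximena ∩ Ulrich ∩ Mina ∩ Alice: 17:30–18:00, 18:30–19:30.
Windows ≥ 30 min: 17:30–18:00, 18:30–19:30.
That's 2 windows.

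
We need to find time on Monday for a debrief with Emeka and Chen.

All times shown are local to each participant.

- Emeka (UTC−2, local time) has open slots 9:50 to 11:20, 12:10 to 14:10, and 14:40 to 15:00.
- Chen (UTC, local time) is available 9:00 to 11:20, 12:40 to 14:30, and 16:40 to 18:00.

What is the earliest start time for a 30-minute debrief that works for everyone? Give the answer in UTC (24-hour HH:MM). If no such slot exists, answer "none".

12:40

Emeka → UTC: 11:50–13:20, 14:10–16:10, 16:40–17:00.
Chen → UTC: 09:00–11:20, 12:40–14:30, 16:40–18:00.
Emeka ∩ Chen: 12:40–13:20, 14:10–14:30, 16:40–17:00.
Windows ≥ 30 min: 12:40–13:20.
Earliest such window starts at 12:40.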